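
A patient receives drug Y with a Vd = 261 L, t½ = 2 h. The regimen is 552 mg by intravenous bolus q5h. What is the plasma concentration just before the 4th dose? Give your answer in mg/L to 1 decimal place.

0.5 mg/L

f = (1/2)^(τ/t½) = (1/2)^(5/2) ≈ 0.1768.
C₀ = D/Vd = 552/261 ≈ 2.115 mg/L.
Before the 4th dose, 3 doses have been given. Superposition: Cmin = C₀·(f + f² + … + f^3).
≈ 2.115 × (0.1768 + 0.0313 + 0.0055) ≈ 2.115 × 0.2136 ≈ 0.452 mg/L.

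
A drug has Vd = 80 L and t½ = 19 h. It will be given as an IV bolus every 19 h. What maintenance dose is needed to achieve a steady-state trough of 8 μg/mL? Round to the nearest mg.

640 mg

τ/t½ = 19/19 ≈ 1, so f = (1/2)^(19/19) ≈ 0.500000.
Cmin,ss = (D/Vd)·f/(1−f), so D = Cmin,ss·Vd·(1−f)/f.
D = 8 × 80 × (1−f)/f ≈ 8 × 80 × 1.00000 ≈ 640.00 mg.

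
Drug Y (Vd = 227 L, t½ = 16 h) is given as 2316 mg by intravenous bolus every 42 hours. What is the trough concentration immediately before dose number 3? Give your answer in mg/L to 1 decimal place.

f = (1/2)^(τ/t½) = (1/2)^(42/16) ≈ 0.1621.
C₀ = D/Vd = 2316/227 ≈ 10.203 mg/L.
Before the 3rd dose, 2 doses have been given. Superposition: Cmin = C₀·(f + f²).
≈ 10.203 × (0.1621 + 0.0263) ≈ 10.203 × 0.1884 ≈ 1.922 mg/L.

1.9 mg/L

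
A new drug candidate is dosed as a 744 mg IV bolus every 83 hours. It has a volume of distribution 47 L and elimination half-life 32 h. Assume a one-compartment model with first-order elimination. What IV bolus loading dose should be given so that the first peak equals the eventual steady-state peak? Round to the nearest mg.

f = (1/2)^(83/32) ≈ 0.165655; accumulation ratio R = 1/(1−f) ≈ 1.19854.
Loading dose to hit Cmax,ss on first dose: D_load = D_maint·R ≈ 744 × 1.19854 ≈ 891.71 mg.

892 mg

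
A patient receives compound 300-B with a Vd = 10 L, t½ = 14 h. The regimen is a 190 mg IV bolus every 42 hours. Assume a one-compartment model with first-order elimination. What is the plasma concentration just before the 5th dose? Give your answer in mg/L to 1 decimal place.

2.7 mg/L

f = (1/2)^(τ/t½) = (1/2)^(42/14) ≈ 0.1250.
C₀ = D/Vd = 190/10 ≈ 19.000 mg/L.
Before the 5th dose, 4 doses have been given. Superposition: Cmin = C₀·(f + f² + … + f^4).
≈ 19.000 × (0.1250 + 0.0156 + 0.0020 + 0.0002) ≈ 19.000 × 0.1428 ≈ 2.713 mg/L.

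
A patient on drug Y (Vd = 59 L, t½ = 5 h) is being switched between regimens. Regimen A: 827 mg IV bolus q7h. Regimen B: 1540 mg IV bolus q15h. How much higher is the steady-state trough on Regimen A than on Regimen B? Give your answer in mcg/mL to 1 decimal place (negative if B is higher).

4.8 mcg/mL

Regimen A: f = (1/2)^(7/5) ≈ 0.3789; Cmin,ss = (827/59)·f/(1−f) ≈ 8.551 mcg/mL.
Regimen B: f = (1/2)^(15/5) ≈ 0.1250; Cmin,ss = (1540/59)·f/(1−f) ≈ 3.729 mcg/mL.
Difference ≈ 8.551 − 3.729 ≈ 4.822 mcg/mL.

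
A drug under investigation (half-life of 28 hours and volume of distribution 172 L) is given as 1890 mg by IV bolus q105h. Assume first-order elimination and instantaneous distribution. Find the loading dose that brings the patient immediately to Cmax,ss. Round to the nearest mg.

f = (1/2)^(105/28) ≈ 0.074325; accumulation ratio R = 1/(1−f) ≈ 1.08029.
Loading dose to hit Cmax,ss on first dose: D_load = D_maint·R ≈ 1890 × 1.08029 ≈ 2041.75 mg.

2042 mg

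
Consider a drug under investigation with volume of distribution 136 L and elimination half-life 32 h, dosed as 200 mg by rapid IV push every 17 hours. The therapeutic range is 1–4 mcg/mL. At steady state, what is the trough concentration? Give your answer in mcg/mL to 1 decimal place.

Over one 17-h interval, 17/32 ≈ 0.53125 half-lives elapse, leaving f ≈ 0.6920 of each dose.
Single-dose peak C₀ = D/Vd = 200/136 ≈ 1.471 mcg/mL.
Steady-state trough Cmin,ss = C₀·f/(1−f) ≈ 1.471 × 0.6920/0.3080 ≈ 3.305 mcg/mL.
Trough 3.3 mcg/mL vs MEC 1 mcg/mL: adequate.

3.3 mcg/mL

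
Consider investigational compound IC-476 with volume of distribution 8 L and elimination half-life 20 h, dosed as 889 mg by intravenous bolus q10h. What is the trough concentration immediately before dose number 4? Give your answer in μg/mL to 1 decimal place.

173.4 μg/mL

f = (1/2)^(τ/t½) = (1/2)^(10/20) ≈ 0.7071.
C₀ = D/Vd = 889/8 ≈ 111.125 μg/mL.
Before the 4th dose, 3 doses have been given. Superposition: Cmin = C₀·(f + f² + … + f^3).
≈ 111.125 × (0.7071 + 0.5000 + 0.3535) ≈ 111.125 × 1.5606 ≈ 173.422 μg/mL.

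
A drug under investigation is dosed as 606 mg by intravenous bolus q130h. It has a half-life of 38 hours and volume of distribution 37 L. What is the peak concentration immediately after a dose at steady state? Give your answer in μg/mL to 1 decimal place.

18.1 μg/mL

τ/t½ = 130/38 ≈ 3.4211, so fraction remaining f = (1/2)^(130/38) ≈ 0.0934.
At steady state, accumulation factor R = 1/(1 − e^(−kτ)) ≈ 1.1030.
Each bolus raises the concentration by D/Vd = 606/37 ≈ 16.378 μg/mL.
Steady-state peak Cmax,ss = C₀·R ≈ 16.378 × 1.1030 ≈ 18.065 μg/mL.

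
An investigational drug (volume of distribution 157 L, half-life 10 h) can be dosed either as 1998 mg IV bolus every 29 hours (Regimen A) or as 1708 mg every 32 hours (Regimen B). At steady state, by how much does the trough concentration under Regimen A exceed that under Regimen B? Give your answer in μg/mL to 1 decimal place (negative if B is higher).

Regimen A: f = (1/2)^(29/10) ≈ 0.1340; Cmin,ss = (1998/157)·f/(1−f) ≈ 1.969 μg/mL.
Regimen B: f = (1/2)^(32/10) ≈ 0.1088; Cmin,ss = (1708/157)·f/(1−f) ≈ 1.328 μg/mL.
Difference ≈ 1.969 − 1.328 ≈ 0.641 μg/mL.

0.6 μg/mL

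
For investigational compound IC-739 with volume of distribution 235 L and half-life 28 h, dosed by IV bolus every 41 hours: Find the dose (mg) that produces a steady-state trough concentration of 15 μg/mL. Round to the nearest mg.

τ/t½ = 41/28 ≈ 1.4643, so f = (1/2)^(41/28) ≈ 0.362415.
Cmin,ss = (D/Vd)·f/(1−f), so D = Cmin,ss·Vd·(1−f)/f.
D = 15 × 235 × (1−f)/f ≈ 15 × 235 × 1.75927 ≈ 6201.43 mg.

6201 mg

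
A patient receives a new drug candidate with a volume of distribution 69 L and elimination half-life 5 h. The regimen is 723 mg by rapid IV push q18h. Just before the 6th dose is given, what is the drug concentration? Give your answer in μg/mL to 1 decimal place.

0.9 μg/mL

f = (1/2)^(τ/t½) = (1/2)^(18/5) ≈ 0.0825.
C₀ = D/Vd = 723/69 ≈ 10.478 μg/mL.
Before the 6th dose, 5 doses have been given. Superposition: Cmin = C₀·(f + f² + … + f^5).
≈ 10.478 × (0.0825 + 0.0068 + 0.0006 + 0.0000 + 0.0000) ≈ 10.478 × 0.0899 ≈ 0.942 μg/mL.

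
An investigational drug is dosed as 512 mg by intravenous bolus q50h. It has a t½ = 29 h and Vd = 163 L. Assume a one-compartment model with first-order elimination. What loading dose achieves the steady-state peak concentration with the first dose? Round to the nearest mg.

734 mg

f = (1/2)^(50/29) ≈ 0.302679; accumulation ratio R = 1/(1−f) ≈ 1.43406.
Loading dose to hit Cmax,ss on first dose: D_load = D_maint·R ≈ 512 × 1.43406 ≈ 734.24 mg.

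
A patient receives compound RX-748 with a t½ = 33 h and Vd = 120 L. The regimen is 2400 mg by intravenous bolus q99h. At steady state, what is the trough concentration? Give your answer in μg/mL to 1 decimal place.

2.9 μg/mL

τ = 99 h = 3 half-lives, so f = (1/2)^3 = 0.125.
Accumulation ratio R = 1/(1 − f) = 1/0.875 = 8/7.
Single-dose peak C₀ = D/Vd = 2400/120 = 20 μg/mL.
Steady-state peak Cmax,ss = C₀·R = 20 × 8/7 ≈ 22.857 μg/mL.
Steady-state trough Cmin,ss = Cmax,ss·f ≈ 22.857 × 0.125 ≈ 2.857 μg/mL.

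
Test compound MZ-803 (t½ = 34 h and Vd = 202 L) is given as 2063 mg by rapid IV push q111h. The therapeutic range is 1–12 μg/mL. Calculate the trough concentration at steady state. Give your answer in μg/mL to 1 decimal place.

τ/t½ = 111/34 ≈ 3.2647, so fraction remaining f = (1/2)^(111/34) ≈ 0.1040.
At steady state, accumulation factor R = 1/(1 − e^(−kτ)) ≈ 1.1161.
Single-dose peak C₀ = D/Vd = 2063/202 ≈ 10.213 μg/mL.
Cmax,ss = C₀/(1 − f) ≈ 10.213/0.8960 ≈ 11.398 μg/mL.
Steady-state trough Cmin,ss = Cmax,ss·f ≈ 11.398 × 0.1040 ≈ 1.185 μg/mL.
Trough 1.2 μg/mL vs MEC 1 μg/mL: adequate.

1.2 μg/mL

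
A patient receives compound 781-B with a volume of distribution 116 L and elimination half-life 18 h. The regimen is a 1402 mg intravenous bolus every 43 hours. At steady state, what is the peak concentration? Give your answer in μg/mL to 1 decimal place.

14.9 μg/mL

Over one 43-h interval, 43/18 ≈ 2.3889 half-lives elapse, leaving f ≈ 0.1909 of each dose.
Accumulation ratio R = 1/(1 − f) ≈ 1/0.8091 ≈ 1.2359.
Each bolus raises the concentration by D/Vd = 1402/116 ≈ 12.086 μg/mL.
Steady-state peak Cmax,ss = C₀·R ≈ 12.086 × 1.2359 ≈ 14.937 μg/mL.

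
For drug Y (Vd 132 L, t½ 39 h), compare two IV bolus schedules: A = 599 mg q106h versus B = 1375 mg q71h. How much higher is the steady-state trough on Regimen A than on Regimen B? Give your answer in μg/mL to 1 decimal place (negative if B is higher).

Regimen A: f = (1/2)^(106/39) ≈ 0.1520; Cmin,ss = (599/132)·f/(1−f) ≈ 0.813 μg/mL.
Regimen B: f = (1/2)^(71/39) ≈ 0.2831; Cmin,ss = (1375/132)·f/(1−f) ≈ 4.113 μg/mL.
Difference ≈ 0.813 − 4.113 ≈ -3.300 μg/mL.

-3.3 μg/mL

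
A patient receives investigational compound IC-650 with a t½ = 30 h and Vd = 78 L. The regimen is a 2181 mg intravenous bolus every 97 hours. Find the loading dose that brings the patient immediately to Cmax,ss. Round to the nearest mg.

f = (1/2)^(97/30) ≈ 0.106333; accumulation ratio R = 1/(1−f) ≈ 1.11899.
Loading dose to hit Cmax,ss on first dose: D_load = D_maint·R ≈ 2181 × 1.11899 ≈ 2440.52 mg.

2441 mg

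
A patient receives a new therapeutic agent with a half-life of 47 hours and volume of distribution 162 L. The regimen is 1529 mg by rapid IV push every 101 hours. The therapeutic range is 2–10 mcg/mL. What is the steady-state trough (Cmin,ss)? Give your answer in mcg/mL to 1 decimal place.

k = ln2/t½ = ln2/47 ≈ 0.014748 h⁻¹; fraction remaining f = e^(−kτ) = e^(−0.014748×101) ≈ 0.2255.
Accumulation ratio R = 1/(1 − f) ≈ 1/0.7745 ≈ 1.2912.
Each bolus raises the concentration by D/Vd = 1529/162 ≈ 9.438 mcg/mL.
Steady-state peak Cmax,ss = C₀·R ≈ 9.438 × 1.2912 ≈ 12.186 mcg/mL.
Steady-state trough Cmin,ss = Cmax,ss·f ≈ 12.186 × 0.2255 ≈ 2.748 mcg/mL.
Trough 2.7 mcg/mL vs MEC 2 mcg/mL: adequate.

2.7 mcg/mL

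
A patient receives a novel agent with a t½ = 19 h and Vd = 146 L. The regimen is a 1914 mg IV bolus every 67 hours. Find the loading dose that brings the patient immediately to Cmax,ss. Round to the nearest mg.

f = (1/2)^(67/19) ≈ 0.086791; accumulation ratio R = 1/(1−f) ≈ 1.09504.
Loading dose to hit Cmax,ss on first dose: D_load = D_maint·R ≈ 1914 × 1.09504 ≈ 2095.91 mg.

2096 mg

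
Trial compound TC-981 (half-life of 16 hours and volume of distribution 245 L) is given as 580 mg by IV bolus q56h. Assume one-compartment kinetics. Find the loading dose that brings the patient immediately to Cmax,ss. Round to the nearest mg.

636 mg

f = (1/2)^(56/16) ≈ 0.088388; accumulation ratio R = 1/(1−f) ≈ 1.09696.
Loading dose to hit Cmax,ss on first dose: D_load = D_maint·R ≈ 580 × 1.09696 ≈ 636.24 mg.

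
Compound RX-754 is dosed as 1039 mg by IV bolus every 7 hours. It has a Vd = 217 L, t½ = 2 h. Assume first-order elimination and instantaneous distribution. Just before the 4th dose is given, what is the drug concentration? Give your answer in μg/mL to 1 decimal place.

f = (1/2)^(τ/t½) = (1/2)^(7/2) ≈ 0.0884.
C₀ = D/Vd = 1039/217 ≈ 4.788 μg/mL.
Before the 4th dose, 3 doses have been given. Superposition: Cmin = C₀·(f + f² + … + f^3).
≈ 4.788 × (0.0884 + 0.0078 + 0.0007) ≈ 4.788 × 0.0969 ≈ 0.464 μg/mL.

0.5 μg/mL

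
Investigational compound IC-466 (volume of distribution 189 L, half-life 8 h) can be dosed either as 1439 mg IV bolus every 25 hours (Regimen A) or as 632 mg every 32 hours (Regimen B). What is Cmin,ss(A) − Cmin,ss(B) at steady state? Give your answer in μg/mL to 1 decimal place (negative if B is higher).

Regimen A: f = (1/2)^(25/8) ≈ 0.1146; Cmin,ss = (1439/189)·f/(1−f) ≈ 0.985 μg/mL.
Regimen B: f = (1/2)^(32/8) ≈ 0.0625; Cmin,ss = (632/189)·f/(1−f) ≈ 0.223 μg/mL.
Difference ≈ 0.985 − 0.223 ≈ 0.762 μg/mL.

0.8 μg/mL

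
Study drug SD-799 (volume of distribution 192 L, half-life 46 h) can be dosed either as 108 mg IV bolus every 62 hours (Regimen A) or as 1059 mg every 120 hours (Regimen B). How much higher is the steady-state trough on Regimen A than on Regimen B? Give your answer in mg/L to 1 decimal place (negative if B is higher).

-0.7 mg/L

Regimen A: f = (1/2)^(62/46) ≈ 0.3929; Cmin,ss = (108/192)·f/(1−f) ≈ 0.364 mg/L.
Regimen B: f = (1/2)^(120/46) ≈ 0.1639; Cmin,ss = (1059/192)·f/(1−f) ≈ 1.081 mg/L.
Difference ≈ 0.364 − 1.081 ≈ -0.717 mg/L.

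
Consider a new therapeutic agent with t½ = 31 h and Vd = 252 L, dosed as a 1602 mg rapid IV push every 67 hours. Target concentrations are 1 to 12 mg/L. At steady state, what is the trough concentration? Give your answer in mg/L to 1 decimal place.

Over one 67-h interval, 67/31 ≈ 2.1613 half-lives elapse, leaving f ≈ 0.2236 of each dose.
Each bolus raises the concentration by D/Vd = 1602/252 ≈ 6.357 mg/L.
Steady-state trough Cmin,ss = C₀·f/(1−f) ≈ 6.357 × 0.2236/0.7764 ≈ 1.831 mg/L.
Trough 1.8 mg/L vs MEC 1 mg/L: adequate.

1.8 mg/L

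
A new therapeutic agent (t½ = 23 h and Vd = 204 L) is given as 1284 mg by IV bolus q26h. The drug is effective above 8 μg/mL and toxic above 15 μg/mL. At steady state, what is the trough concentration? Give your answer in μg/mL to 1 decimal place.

5.3 μg/mL

Over one 26-h interval, 26/23 ≈ 1.1304 half-lives elapse, leaving f ≈ 0.4568 of each dose.
At steady state, accumulation factor R = 1/(1 − e^(−kτ)) ≈ 1.8409.
Each bolus raises the concentration by D/Vd = 1284/204 ≈ 6.294 μg/mL.
Steady-state peak Cmax,ss = C₀·R ≈ 6.294 × 1.8409 ≈ 11.587 μg/mL.
Steady-state trough Cmin,ss = Cmax,ss·f ≈ 11.587 × 0.4568 ≈ 5.293 μg/mL.
Trough 5.3 μg/mL vs MEC 8 μg/mL: subtherapeutic.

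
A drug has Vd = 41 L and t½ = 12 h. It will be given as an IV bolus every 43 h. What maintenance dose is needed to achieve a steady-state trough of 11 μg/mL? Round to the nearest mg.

τ/t½ = 43/12 ≈ 3.5833, so f = (1/2)^(43/12) ≈ 0.083427.
Cmin,ss = (D/Vd)·f/(1−f), so D = Cmin,ss·Vd·(1−f)/f.
D = 11 × 41 × (1−f)/f ≈ 11 × 41 × 10.98653 ≈ 4954.93 mg.

4955 mg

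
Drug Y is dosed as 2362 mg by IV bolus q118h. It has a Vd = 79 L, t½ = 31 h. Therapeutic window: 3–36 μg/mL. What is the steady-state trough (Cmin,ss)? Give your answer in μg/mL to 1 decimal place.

τ/t½ = 118/31 ≈ 3.8065, so fraction remaining f = (1/2)^(118/31) ≈ 0.0715.
Each bolus raises the concentration by D/Vd = 2362/79 ≈ 29.899 μg/mL.
Steady-state trough Cmin,ss = C₀·f/(1−f) ≈ 29.899 × 0.0715/0.9285 ≈ 2.302 μg/mL.
Trough 2.3 μg/mL vs MEC 3 μg/mL: subtherapeutic.

2.3 μg/mL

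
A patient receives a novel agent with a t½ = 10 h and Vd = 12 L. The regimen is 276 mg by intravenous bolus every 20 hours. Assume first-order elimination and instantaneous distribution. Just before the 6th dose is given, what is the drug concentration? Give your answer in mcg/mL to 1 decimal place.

7.7 mcg/mL

f = (1/2)^(τ/t½) = (1/2)^(20/10) ≈ 0.2500.
C₀ = D/Vd = 276/12 ≈ 23.000 mcg/mL.
Before the 6th dose, 5 doses have been given. Superposition: Cmin = C₀·(f + f² + … + f^5).
≈ 23.000 × (0.2500 + 0.0625 + 0.0156 + 0.0039 + 0.0010) ≈ 23.000 × 0.3330 ≈ 7.659 mcg/mL.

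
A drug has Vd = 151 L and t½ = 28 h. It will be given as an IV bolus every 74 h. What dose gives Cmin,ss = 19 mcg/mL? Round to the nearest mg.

15050 mg

τ/t½ = 74/28 ≈ 2.6429, so f = (1/2)^(74/28) ≈ 0.160111.
Cmin,ss = (D/Vd)·f/(1−f), so D = Cmin,ss·Vd·(1−f)/f.
D = 19 × 151 × (1−f)/f ≈ 19 × 151 × 5.24567 ≈ 15049.83 mg.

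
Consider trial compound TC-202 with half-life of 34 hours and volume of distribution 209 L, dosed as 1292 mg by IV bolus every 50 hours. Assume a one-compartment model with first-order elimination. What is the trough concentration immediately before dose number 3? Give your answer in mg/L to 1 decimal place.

3.0 mg/L

f = (1/2)^(τ/t½) = (1/2)^(50/34) ≈ 0.3608.
C₀ = D/Vd = 1292/209 ≈ 6.182 mg/L.
Before the 3rd dose, 2 doses have been given. Superposition: Cmin = C₀·(f + f²).
≈ 6.182 × (0.3608 + 0.1302) ≈ 6.182 × 0.4910 ≈ 3.035 mg/L.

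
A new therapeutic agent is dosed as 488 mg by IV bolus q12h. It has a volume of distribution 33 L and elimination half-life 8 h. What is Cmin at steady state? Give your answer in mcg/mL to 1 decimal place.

τ/t½ = 12/8 ≈ 1.5, so fraction remaining f = (1/2)^(12/8) ≈ 0.3536.
Accumulation ratio R = 1/(1 − f) ≈ 1/0.6464 ≈ 1.5470.
Single-dose peak C₀ = D/Vd = 488/33 ≈ 14.788 mcg/mL.
Cmax,ss = C₀/(1 − f) ≈ 14.788/0.6464 ≈ 22.877 mcg/mL.
Steady-state trough Cmin,ss = Cmax,ss·f ≈ 22.877 × 0.3536 ≈ 8.089 mcg/mL.

8.1 mcg/mL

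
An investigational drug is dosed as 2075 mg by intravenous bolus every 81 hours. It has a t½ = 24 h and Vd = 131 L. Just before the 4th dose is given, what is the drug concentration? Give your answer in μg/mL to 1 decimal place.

f = (1/2)^(τ/t½) = (1/2)^(81/24) ≈ 0.0964.
C₀ = D/Vd = 2075/131 ≈ 15.840 μg/mL.
Before the 4th dose, 3 doses have been given. Superposition: Cmin = C₀·(f + f² + … + f^3).
≈ 15.840 × (0.0964 + 0.0093 + 0.0009) ≈ 15.840 × 0.1066 ≈ 1.689 μg/mL.

1.7 μg/mL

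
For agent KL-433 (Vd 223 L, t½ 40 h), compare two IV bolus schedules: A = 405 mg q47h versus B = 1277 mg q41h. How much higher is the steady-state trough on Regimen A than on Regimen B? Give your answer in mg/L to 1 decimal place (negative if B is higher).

-4.1 mg/L

Regimen A: f = (1/2)^(47/40) ≈ 0.4429; Cmin,ss = (405/223)·f/(1−f) ≈ 1.444 mg/L.
Regimen B: f = (1/2)^(41/40) ≈ 0.4914; Cmin,ss = (1277/223)·f/(1−f) ≈ 5.533 mg/L.
Difference ≈ 1.444 − 5.533 ≈ -4.089 mg/L.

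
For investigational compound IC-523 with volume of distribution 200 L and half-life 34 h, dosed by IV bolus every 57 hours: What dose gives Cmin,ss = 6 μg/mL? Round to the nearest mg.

τ/t½ = 57/34 ≈ 1.6765, so f = (1/2)^(57/34) ≈ 0.312847.
Cmin,ss = (D/Vd)·f/(1−f), so D = Cmin,ss·Vd·(1−f)/f.
D = 6 × 200 × (1−f)/f ≈ 6 × 200 × 2.19645 ≈ 2635.74 mg.

2636 mg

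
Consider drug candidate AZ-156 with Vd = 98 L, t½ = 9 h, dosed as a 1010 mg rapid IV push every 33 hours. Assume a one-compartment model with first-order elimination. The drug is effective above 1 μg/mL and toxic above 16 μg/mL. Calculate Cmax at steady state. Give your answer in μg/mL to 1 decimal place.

11.2 μg/mL

k = ln2/t½ = ln2/9 ≈ 0.077016 h⁻¹; fraction remaining f = e^(−kτ) = e^(−0.077016×33) ≈ 0.0787.
Accumulation ratio R = 1/(1 − f) ≈ 1/0.9213 ≈ 1.0854.
Single-dose peak C₀ = D/Vd = 1010/98 ≈ 10.306 μg/mL.
Cmax,ss = C₀/(1 − f) ≈ 10.306/0.9213 ≈ 11.186 μg/mL.
Peak 11.2 μg/mL vs MTC 16 μg/mL: below toxic threshold.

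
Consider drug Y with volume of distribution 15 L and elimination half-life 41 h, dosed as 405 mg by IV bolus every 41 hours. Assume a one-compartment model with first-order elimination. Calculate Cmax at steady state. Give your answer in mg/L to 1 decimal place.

The dosing interval is 1 half-life, so f = 2^(−1) = 0.5.
At steady state, R = 1/(1 − 0.5) = 2/1.
Single-dose peak C₀ = D/Vd = 405/15 = 27 mg/L.
Steady-state peak Cmax,ss = C₀·R = 27 × 2/1 ≈ 54.000 mg/L.

54.0 mg/L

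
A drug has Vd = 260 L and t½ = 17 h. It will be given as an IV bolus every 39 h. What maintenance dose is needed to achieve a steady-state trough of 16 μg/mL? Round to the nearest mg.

τ/t½ = 39/17 ≈ 2.2941, so f = (1/2)^(39/17) ≈ 0.203893.
Cmin,ss = (D/Vd)·f/(1−f), so D = Cmin,ss·Vd·(1−f)/f.
D = 16 × 260 × (1−f)/f ≈ 16 × 260 × 3.90453 ≈ 16242.84 mg.

16243 mg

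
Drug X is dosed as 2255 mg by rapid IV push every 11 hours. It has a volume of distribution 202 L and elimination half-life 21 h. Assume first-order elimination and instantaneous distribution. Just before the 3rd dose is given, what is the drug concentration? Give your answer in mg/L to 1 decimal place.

13.2 mg/L

f = (1/2)^(τ/t½) = (1/2)^(11/21) ≈ 0.6955.
C₀ = D/Vd = 2255/202 ≈ 11.163 mg/L.
Before the 3rd dose, 2 doses have been given. Superposition: Cmin = C₀·(f + f²).
≈ 11.163 × (0.6955 + 0.4837) ≈ 11.163 × 1.1792 ≈ 13.163 mg/L.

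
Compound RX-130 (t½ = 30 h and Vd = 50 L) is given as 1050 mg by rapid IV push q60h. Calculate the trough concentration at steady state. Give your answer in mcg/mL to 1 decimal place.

The dosing interval is 2 half-lives, so f = 2^(−2) = 0.25.
At steady state, R = 1/(1 − 0.25) = 4/3.
Single-dose peak C₀ = D/Vd = 1050/50 = 21 mcg/mL.
Steady-state peak Cmax,ss = C₀·R = 21 × 4/3 ≈ 28.000 mcg/mL.
Steady-state trough Cmin,ss = Cmax,ss·f ≈ 28.000 × 0.25 ≈ 7.000 mcg/mL.

7.0 mcg/mL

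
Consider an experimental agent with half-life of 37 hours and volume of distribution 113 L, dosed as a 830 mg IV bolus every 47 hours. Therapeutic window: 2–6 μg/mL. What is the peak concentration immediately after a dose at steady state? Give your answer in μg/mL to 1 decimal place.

12.5 μg/mL

Over one 47-h interval, 47/37 ≈ 1.2703 half-lives elapse, leaving f ≈ 0.4146 of each dose.
Accumulation ratio R = 1/(1 − f) ≈ 1/0.5854 ≈ 1.7082.
Each bolus raises the concentration by D/Vd = 830/113 ≈ 7.345 μg/mL.
Steady-state peak Cmax,ss = C₀·R ≈ 7.345 × 1.7082 ≈ 12.547 μg/mL.
Peak 12.5 μg/mL vs MTC 6 μg/mL: exceeds toxic threshold.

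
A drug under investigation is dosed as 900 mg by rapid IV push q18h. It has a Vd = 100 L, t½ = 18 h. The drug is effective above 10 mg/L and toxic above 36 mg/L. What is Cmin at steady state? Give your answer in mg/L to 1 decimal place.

9.0 mg/L

The dosing interval is 1 half-life, so f = 2^(−1) = 0.5.
Accumulation ratio R = 1/(1 − f) = 1/0.5 = 2/1.
Single-dose peak C₀ = D/Vd = 900/100 = 9 mg/L.
Steady-state peak Cmax,ss = C₀·R = 9 × 2/1 ≈ 18.000 mg/L.
Steady-state trough Cmin,ss = Cmax,ss·f ≈ 18.000 × 0.5 ≈ 9.000 mg/L.
Trough 9.0 mg/L vs MEC 10 mg/L: subtherapeutic.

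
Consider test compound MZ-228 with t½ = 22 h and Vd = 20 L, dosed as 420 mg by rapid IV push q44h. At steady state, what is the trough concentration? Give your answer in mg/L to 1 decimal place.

7.0 mg/L

The dosing interval is 2 half-lives, so f = 2^(−2) = 0.25.
Accumulation ratio R = 1/(1 − f) = 1/0.75 = 4/3.
Single-dose peak C₀ = D/Vd = 420/20 = 21 mg/L.
Steady-state peak Cmax,ss = C₀·R = 21 × 4/3 ≈ 28.000 mg/L.
Steady-state trough Cmin,ss = Cmax,ss·f ≈ 28.000 × 0.25 ≈ 7.000 mg/L.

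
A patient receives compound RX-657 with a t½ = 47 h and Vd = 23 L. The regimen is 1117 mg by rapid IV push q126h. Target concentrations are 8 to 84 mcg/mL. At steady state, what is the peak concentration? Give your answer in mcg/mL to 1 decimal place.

57.5 mcg/mL

Over one 126-h interval, 126/47 ≈ 2.6809 half-lives elapse, leaving f ≈ 0.1559 of each dose.
Accumulation ratio R = 1/(1 − f) ≈ 1/0.8441 ≈ 1.1847.
Each bolus raises the concentration by D/Vd = 1117/23 ≈ 48.565 mcg/mL.
Cmax,ss = C₀/(1 − f) ≈ 48.565/0.8441 ≈ 57.535 mcg/mL.
Peak 57.5 mcg/mL vs MTC 84 mcg/mL: below toxic threshold.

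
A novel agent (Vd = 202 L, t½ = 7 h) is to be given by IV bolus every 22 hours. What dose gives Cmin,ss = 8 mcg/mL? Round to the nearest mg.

12658 mg

τ/t½ = 22/7 ≈ 3.1429, so f = (1/2)^(22/7) ≈ 0.113215.
Cmin,ss = (D/Vd)·f/(1−f), so D = Cmin,ss·Vd·(1−f)/f.
D = 8 × 202 × (1−f)/f ≈ 8 × 202 × 7.83275 ≈ 12657.72 mg.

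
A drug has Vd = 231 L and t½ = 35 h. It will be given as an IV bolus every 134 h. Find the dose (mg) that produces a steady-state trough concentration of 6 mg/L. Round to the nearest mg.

τ/t½ = 134/35 ≈ 3.8286, so f = (1/2)^(134/35) ≈ 0.070386.
Cmin,ss = (D/Vd)·f/(1−f), so D = Cmin,ss·Vd·(1−f)/f.
D = 6 × 231 × (1−f)/f ≈ 6 × 231 × 13.20737 ≈ 18305.41 mg.

18305 mg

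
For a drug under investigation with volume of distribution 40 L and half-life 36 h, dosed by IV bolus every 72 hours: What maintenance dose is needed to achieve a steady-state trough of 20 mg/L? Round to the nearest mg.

2400 mg

τ/t½ = 72/36 ≈ 2, so f = (1/2)^(72/36) ≈ 0.250000.
Cmin,ss = (D/Vd)·f/(1−f), so D = Cmin,ss·Vd·(1−f)/f.
D = 20 × 40 × (1−f)/f ≈ 20 × 40 × 3.00000 ≈ 2400.00 mg.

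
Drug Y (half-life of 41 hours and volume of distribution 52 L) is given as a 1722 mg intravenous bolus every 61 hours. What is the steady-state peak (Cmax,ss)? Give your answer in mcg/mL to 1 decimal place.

Over one 61-h interval, 61/41 ≈ 1.4878 half-lives elapse, leaving f ≈ 0.3566 of each dose.
Accumulation ratio R = 1/(1 − f) ≈ 1/0.6434 ≈ 1.5542.
Single-dose peak C₀ = D/Vd = 1722/52 ≈ 33.115 mcg/mL.
Cmax,ss = C₀/(1 − f) ≈ 33.115/0.6434 ≈ 51.469 mcg/mL.

51.5 mcg/mL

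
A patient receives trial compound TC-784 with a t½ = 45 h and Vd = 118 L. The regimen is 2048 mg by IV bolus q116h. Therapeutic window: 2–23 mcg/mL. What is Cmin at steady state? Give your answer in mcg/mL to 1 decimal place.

τ/t½ = 116/45 ≈ 2.5778, so fraction remaining f = (1/2)^(116/45) ≈ 0.1675.
At steady state, accumulation factor R = 1/(1 − e^(−kτ)) ≈ 1.2012.
Single-dose peak C₀ = D/Vd = 2048/118 ≈ 17.356 mcg/mL.
Steady-state peak Cmax,ss = C₀·R ≈ 17.356 × 1.2012 ≈ 20.848 mcg/mL.
One interval later, Cmin,ss = Cmax,ss·e^(−kτ) ≈ 20.848 × 0.1675 ≈ 3.492 mcg/mL.
Trough 3.5 mcg/mL vs MEC 2 mcg/mL: adequate.

3.5 mcg/mL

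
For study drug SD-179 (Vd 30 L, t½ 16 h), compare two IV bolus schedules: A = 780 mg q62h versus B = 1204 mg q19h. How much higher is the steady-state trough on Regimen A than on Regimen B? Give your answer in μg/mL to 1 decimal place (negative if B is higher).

-29.5 μg/mL

Regimen A: f = (1/2)^(62/16) ≈ 0.0682; Cmin,ss = (780/30)·f/(1−f) ≈ 1.903 μg/mL.
Regimen B: f = (1/2)^(19/16) ≈ 0.4391; Cmin,ss = (1204/30)·f/(1−f) ≈ 31.418 μg/mL.
Difference ≈ 1.903 − 31.418 ≈ -29.515 μg/mL.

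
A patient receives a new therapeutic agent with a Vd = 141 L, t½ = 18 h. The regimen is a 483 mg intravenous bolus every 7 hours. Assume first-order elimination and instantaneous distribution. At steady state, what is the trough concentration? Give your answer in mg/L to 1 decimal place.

11.1 mg/L

k = ln2/t½ = ln2/18 ≈ 0.038508 h⁻¹; fraction remaining f = e^(−kτ) = e^(−0.038508×7) ≈ 0.7637.
At steady state, accumulation factor R = 1/(1 − e^(−kτ)) ≈ 4.2319.
Each bolus raises the concentration by D/Vd = 483/141 ≈ 3.426 mg/L.
Cmax,ss = C₀/(1 − f) ≈ 3.426/0.2363 ≈ 14.499 mg/L.
Steady-state trough Cmin,ss = Cmax,ss·f ≈ 14.499 × 0.7637 ≈ 11.073 mg/L.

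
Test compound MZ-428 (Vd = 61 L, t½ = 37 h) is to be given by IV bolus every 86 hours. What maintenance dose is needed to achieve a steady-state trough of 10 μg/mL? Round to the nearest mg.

2445 mg

τ/t½ = 86/37 ≈ 2.3243, so f = (1/2)^(86/37) ≈ 0.199668.
Cmin,ss = (D/Vd)·f/(1−f), so D = Cmin,ss·Vd·(1−f)/f.
D = 10 × 61 × (1−f)/f ≈ 10 × 61 × 4.00831 ≈ 2445.07 mg.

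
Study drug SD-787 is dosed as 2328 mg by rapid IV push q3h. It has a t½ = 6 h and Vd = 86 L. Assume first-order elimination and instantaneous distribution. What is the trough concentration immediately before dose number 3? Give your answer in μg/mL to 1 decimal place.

f = (1/2)^(τ/t½) = (1/2)^(3/6) ≈ 0.7071.
C₀ = D/Vd = 2328/86 ≈ 27.070 μg/mL.
Before the 3rd dose, 2 doses have been given. Superposition: Cmin = C₀·(f + f²).
≈ 27.070 × (0.7071 + 0.5000) ≈ 27.070 × 1.2071 ≈ 32.676 μg/mL.

32.7 μg/mL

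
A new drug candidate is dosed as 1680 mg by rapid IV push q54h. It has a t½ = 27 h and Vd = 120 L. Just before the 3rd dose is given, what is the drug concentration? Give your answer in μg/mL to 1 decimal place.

f = (1/2)^(τ/t½) = (1/2)^(54/27) ≈ 0.2500.
C₀ = D/Vd = 1680/120 ≈ 14.000 μg/mL.
Before the 3rd dose, 2 doses have been given. Superposition: Cmin = C₀·(f + f²).
≈ 14.000 × (0.2500 + 0.0625) ≈ 14.000 × 0.3125 ≈ 4.375 μg/mL.

4.4 μg/mL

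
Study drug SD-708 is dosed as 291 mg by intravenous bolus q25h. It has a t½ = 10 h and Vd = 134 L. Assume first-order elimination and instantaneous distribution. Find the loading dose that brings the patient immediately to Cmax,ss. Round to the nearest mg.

353 mg

f = (1/2)^(25/10) ≈ 0.176777; accumulation ratio R = 1/(1−f) ≈ 1.21474.
Loading dose to hit Cmax,ss on first dose: D_load = D_maint·R ≈ 291 × 1.21474 ≈ 353.49 mg.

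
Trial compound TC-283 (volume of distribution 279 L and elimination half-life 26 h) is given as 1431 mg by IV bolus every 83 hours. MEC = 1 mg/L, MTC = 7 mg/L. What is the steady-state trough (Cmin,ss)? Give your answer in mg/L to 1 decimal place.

0.6 mg/L

k = ln2/t½ = ln2/26 ≈ 0.026660 h⁻¹; fraction remaining f = e^(−kτ) = e^(−0.026660×83) ≈ 0.1094.
Accumulation ratio R = 1/(1 − f) ≈ 1/0.8906 ≈ 1.1228.
Each bolus raises the concentration by D/Vd = 1431/279 ≈ 5.129 mg/L.
Steady-state peak Cmax,ss = C₀·R ≈ 5.129 × 1.1228 ≈ 5.759 mg/L.
Steady-state trough Cmin,ss = Cmax,ss·f ≈ 5.759 × 0.1094 ≈ 0.630 mg/L.
Trough 0.6 mg/L vs MEC 1 mg/L: subtherapeutic.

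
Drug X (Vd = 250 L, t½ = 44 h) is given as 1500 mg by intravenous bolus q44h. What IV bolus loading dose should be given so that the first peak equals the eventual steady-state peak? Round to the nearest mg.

f = (1/2)^(44/44) ≈ 0.500000; accumulation ratio R = 1/(1−f) ≈ 2.00000.
Loading dose to hit Cmax,ss on first dose: D_load = D_maint·R ≈ 1500 × 2.00000 ≈ 3000.00 mg.

3000 mg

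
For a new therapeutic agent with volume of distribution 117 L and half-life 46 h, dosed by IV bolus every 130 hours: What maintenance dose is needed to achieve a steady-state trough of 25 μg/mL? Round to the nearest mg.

τ/t½ = 130/46 ≈ 2.8261, so f = (1/2)^(130/46) ≈ 0.141014.
Cmin,ss = (D/Vd)·f/(1−f), so D = Cmin,ss·Vd·(1−f)/f.
D = 25 × 117 × (1−f)/f ≈ 25 × 117 × 6.09149 ≈ 17817.61 mg.

17818 mg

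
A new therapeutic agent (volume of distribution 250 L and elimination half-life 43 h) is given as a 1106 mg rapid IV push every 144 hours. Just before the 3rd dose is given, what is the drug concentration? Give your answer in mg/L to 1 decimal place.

f = (1/2)^(τ/t½) = (1/2)^(144/43) ≈ 0.0982.
C₀ = D/Vd = 1106/250 ≈ 4.424 mg/L.
Before the 3rd dose, 2 doses have been given. Superposition: Cmin = C₀·(f + f²).
≈ 4.424 × (0.0982 + 0.0096) ≈ 4.424 × 0.1078 ≈ 0.477 mg/L.

0.5 mg/L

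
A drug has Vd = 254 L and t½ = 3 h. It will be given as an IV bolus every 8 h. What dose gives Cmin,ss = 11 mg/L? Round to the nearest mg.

τ/t½ = 8/3 ≈ 2.6667, so f = (1/2)^(8/3) ≈ 0.157490.
Cmin,ss = (D/Vd)·f/(1−f), so D = Cmin,ss·Vd·(1−f)/f.
D = 11 × 254 × (1−f)/f ≈ 11 × 254 × 5.34961 ≈ 14946.81 mg.

14947 mg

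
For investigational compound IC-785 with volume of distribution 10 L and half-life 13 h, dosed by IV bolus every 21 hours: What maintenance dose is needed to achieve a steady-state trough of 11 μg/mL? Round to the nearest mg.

τ/t½ = 21/13 ≈ 1.6154, so f = (1/2)^(21/13) ≈ 0.326378.
Cmin,ss = (D/Vd)·f/(1−f), so D = Cmin,ss·Vd·(1−f)/f.
D = 11 × 10 × (1−f)/f ≈ 11 × 10 × 2.06393 ≈ 227.03 mg.

227 mg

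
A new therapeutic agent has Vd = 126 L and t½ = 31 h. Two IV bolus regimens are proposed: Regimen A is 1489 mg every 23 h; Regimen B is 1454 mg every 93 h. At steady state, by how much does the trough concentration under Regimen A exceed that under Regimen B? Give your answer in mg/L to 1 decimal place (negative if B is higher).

15.9 mg/L

Regimen A: f = (1/2)^(23/31) ≈ 0.5979; Cmin,ss = (1489/126)·f/(1−f) ≈ 17.572 mg/L.
Regimen B: f = (1/2)^(93/31) ≈ 0.1250; Cmin,ss = (1454/126)·f/(1−f) ≈ 1.649 mg/L.
Difference ≈ 17.572 − 1.649 ≈ 15.923 mg/L.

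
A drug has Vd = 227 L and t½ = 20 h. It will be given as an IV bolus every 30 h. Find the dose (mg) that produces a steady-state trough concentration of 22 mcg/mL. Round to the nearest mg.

9131 mg

τ/t½ = 30/20 ≈ 1.5, so f = (1/2)^(30/20) ≈ 0.353553.
Cmin,ss = (D/Vd)·f/(1−f), so D = Cmin,ss·Vd·(1−f)/f.
D = 22 × 227 × (1−f)/f ≈ 22 × 227 × 1.82843 ≈ 9131.18 mg.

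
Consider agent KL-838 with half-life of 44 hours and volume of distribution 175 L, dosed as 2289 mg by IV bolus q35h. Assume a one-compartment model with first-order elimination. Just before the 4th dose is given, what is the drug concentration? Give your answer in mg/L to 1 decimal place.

f = (1/2)^(τ/t½) = (1/2)^(35/44) ≈ 0.5762.
C₀ = D/Vd = 2289/175 ≈ 13.080 mg/L.
Before the 4th dose, 3 doses have been given. Superposition: Cmin = C₀·(f + f² + … + f^3).
≈ 13.080 × (0.5762 + 0.3320 + 0.1913) ≈ 13.080 × 1.0995 ≈ 14.381 mg/L.

14.4 mg/L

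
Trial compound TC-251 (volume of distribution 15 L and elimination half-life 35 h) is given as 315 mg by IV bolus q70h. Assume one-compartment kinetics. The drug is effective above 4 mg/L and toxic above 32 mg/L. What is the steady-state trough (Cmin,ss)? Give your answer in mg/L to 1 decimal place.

7.0 mg/L

The dosing interval is 2 half-lives, so f = 2^(−2) = 0.25.
At steady state, R = 1/(1 − 0.25) = 4/3.
Single-dose peak C₀ = D/Vd = 315/15 = 21 mg/L.
Steady-state peak Cmax,ss = C₀·R = 21 × 4/3 ≈ 28.000 mg/L.
Steady-state trough Cmin,ss = Cmax,ss·f ≈ 28.000 × 0.25 ≈ 7.000 mg/L.
Trough 7.0 mg/L vs MEC 4 mg/L: adequate.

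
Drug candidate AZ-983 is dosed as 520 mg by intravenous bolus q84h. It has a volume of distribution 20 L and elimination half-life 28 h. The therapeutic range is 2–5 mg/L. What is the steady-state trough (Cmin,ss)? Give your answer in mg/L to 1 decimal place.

The dosing interval is 3 half-lives, so f = 2^(−3) = 0.125.
Accumulation ratio R = 1/(1 − f) = 1/0.875 = 8/7.
Single-dose peak C₀ = D/Vd = 520/20 = 26 mg/L.
Steady-state peak Cmax,ss = C₀·R = 26 × 8/7 ≈ 29.714 mg/L.
Steady-state trough Cmin,ss = Cmax,ss·f ≈ 29.714 × 0.125 ≈ 3.714 mg/L.
Trough 3.7 mg/L vs MEC 2 mg/L: adequate.

3.7 mg/L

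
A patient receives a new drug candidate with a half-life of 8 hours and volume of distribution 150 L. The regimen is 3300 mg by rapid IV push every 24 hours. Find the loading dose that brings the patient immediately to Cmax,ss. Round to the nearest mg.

f = (1/2)^(24/8) ≈ 0.125000; accumulation ratio R = 1/(1−f) ≈ 1.14286.
Loading dose to hit Cmax,ss on first dose: D_load = D_maint·R ≈ 3300 × 1.14286 ≈ 3771.44 mg.

3771 mg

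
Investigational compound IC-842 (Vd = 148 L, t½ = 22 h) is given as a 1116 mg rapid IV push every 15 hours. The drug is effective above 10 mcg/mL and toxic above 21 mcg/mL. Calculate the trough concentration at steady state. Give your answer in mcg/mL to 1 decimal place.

k = ln2/t½ = ln2/22 ≈ 0.031507 h⁻¹; fraction remaining f = e^(−kτ) = e^(−0.031507×15) ≈ 0.6234.
At steady state, accumulation factor R = 1/(1 − e^(−kτ)) ≈ 2.6553.
Single-dose peak C₀ = D/Vd = 1116/148 ≈ 7.541 mcg/mL.
Steady-state peak Cmax,ss = C₀·R ≈ 7.541 × 2.6553 ≈ 20.024 mcg/mL.
One interval later, Cmin,ss = Cmax,ss·e^(−kτ) ≈ 20.024 × 0.6234 ≈ 12.483 mcg/mL.
Trough 12.5 mcg/mL vs MEC 10 mcg/mL: adequate.

12.5 mcg/mL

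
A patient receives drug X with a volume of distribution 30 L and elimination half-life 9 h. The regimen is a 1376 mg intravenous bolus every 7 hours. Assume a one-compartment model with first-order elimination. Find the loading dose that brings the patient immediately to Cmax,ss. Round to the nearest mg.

f = (1/2)^(7/9) ≈ 0.583265; accumulation ratio R = 1/(1−f) ≈ 2.39961.
Loading dose to hit Cmax,ss on first dose: D_load = D_maint·R ≈ 1376 × 2.39961 ≈ 3301.86 mg.

3302 mg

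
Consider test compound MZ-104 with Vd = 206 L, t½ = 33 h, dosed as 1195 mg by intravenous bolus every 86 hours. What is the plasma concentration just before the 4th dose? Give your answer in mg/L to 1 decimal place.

f = (1/2)^(τ/t½) = (1/2)^(86/33) ≈ 0.1642.
C₀ = D/Vd = 1195/206 ≈ 5.801 mg/L.
Before the 4th dose, 3 doses have been given. Superposition: Cmin = C₀·(f + f² + … + f^3).
≈ 5.801 × (0.1642 + 0.0270 + 0.0044) ≈ 5.801 × 0.1956 ≈ 1.135 mg/L.

1.1 mg/L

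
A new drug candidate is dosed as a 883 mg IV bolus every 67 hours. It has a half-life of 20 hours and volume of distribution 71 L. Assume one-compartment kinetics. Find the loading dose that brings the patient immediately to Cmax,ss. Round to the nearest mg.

979 mg

f = (1/2)^(67/20) ≈ 0.098073; accumulation ratio R = 1/(1−f) ≈ 1.10874.
Loading dose to hit Cmax,ss on first dose: D_load = D_maint·R ≈ 883 × 1.10874 ≈ 979.02 mg.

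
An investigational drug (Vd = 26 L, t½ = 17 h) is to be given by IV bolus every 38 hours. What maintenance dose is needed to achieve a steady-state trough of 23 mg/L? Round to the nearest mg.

τ/t½ = 38/17 ≈ 2.2353, so f = (1/2)^(38/17) ≈ 0.212378.
Cmin,ss = (D/Vd)·f/(1−f), so D = Cmin,ss·Vd·(1−f)/f.
D = 23 × 26 × (1−f)/f ≈ 23 × 26 × 3.70859 ≈ 2217.74 mg.

2218 mg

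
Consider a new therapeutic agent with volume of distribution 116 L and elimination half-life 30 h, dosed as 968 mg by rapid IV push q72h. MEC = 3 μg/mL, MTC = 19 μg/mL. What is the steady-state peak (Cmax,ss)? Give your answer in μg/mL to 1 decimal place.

10.3 μg/mL

Over one 72-h interval, 72/30 ≈ 2.4 half-lives elapse, leaving f ≈ 0.1895 of each dose.
At steady state, accumulation factor R = 1/(1 − e^(−kτ)) ≈ 1.2338.
Each bolus raises the concentration by D/Vd = 968/116 ≈ 8.345 μg/mL.
Steady-state peak Cmax,ss = C₀·R ≈ 8.345 × 1.2338 ≈ 10.296 μg/mL.
Peak 10.3 μg/mL vs MTC 19 μg/mL: below toxic threshold.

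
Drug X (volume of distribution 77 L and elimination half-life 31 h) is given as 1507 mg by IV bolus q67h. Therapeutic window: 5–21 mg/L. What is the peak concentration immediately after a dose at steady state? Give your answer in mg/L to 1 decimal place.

τ/t½ = 67/31 ≈ 2.1613, so fraction remaining f = (1/2)^(67/31) ≈ 0.2236.
At steady state, accumulation factor R = 1/(1 − e^(−kτ)) ≈ 1.2880.
Each bolus raises the concentration by D/Vd = 1507/77 ≈ 19.571 mg/L.
Steady-state peak Cmax,ss = C₀·R ≈ 19.571 × 1.2880 ≈ 25.207 mg/L.
Peak 25.2 mg/L vs MTC 21 mg/L: exceeds toxic threshold.

25.2 mg/L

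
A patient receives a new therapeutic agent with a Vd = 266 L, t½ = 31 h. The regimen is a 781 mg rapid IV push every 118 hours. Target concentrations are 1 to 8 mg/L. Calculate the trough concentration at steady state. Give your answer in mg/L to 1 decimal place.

τ/t½ = 118/31 ≈ 3.8065, so fraction remaining f = (1/2)^(118/31) ≈ 0.0715.
Single-dose peak C₀ = D/Vd = 781/266 ≈ 2.936 mg/L.
Steady-state trough Cmin,ss = C₀·f/(1−f) ≈ 2.936 × 0.0715/0.9285 ≈ 0.226 mg/L.
Trough 0.2 mg/L vs MEC 1 mg/L: subtherapeutic.

0.2 mg/L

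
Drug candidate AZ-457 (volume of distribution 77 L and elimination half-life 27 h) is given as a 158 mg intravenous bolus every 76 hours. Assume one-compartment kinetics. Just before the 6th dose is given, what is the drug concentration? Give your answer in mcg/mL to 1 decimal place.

f = (1/2)^(τ/t½) = (1/2)^(76/27) ≈ 0.1421.
C₀ = D/Vd = 158/77 ≈ 2.052 mcg/mL.
Before the 6th dose, 5 doses have been given. Superposition: Cmin = C₀·(f + f² + … + f^5).
≈ 2.052 × (0.1421 + 0.0202 + 0.0029 + 0.0004 + 0.0001) ≈ 2.052 × 0.1657 ≈ 0.340 mcg/mL.

0.3 mcg/mL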